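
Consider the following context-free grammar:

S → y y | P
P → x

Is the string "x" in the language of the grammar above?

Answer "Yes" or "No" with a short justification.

Yes - a valid derivation exists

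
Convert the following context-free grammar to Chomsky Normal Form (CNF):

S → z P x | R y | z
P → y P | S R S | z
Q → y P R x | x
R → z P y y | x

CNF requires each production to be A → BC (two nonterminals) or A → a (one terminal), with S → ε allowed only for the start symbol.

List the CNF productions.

TZ → z; TX → x; TY → y; S → z; P → z; Q → x; R → x; S → TZ X0; X0 → P TX; S → R TY; P → TY P; P → S X1; X1 → R S; Q → TY X2; X2 → P X3; X3 → R TX; R → TZ X4; X4 → P X5; X5 → TY TY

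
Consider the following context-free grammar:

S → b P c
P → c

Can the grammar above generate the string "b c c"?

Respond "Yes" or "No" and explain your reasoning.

Yes - a valid derivation exists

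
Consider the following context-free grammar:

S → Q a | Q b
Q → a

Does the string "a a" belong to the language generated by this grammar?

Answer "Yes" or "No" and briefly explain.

Yes - a valid derivation exists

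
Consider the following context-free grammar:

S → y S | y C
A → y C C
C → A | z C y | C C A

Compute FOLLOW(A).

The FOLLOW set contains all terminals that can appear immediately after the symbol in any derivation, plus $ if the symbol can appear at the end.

We compute FOLLOW(A) using the standard algorithm.
FOLLOW(S) starts with {$}.
FIRST(A) = {y}
FIRST(C) = {y, z}
FIRST(S) = {y}
FOLLOW(A) = {$, y, z}
FOLLOW(C) = {$, y, z}
FOLLOW(S) = {$}
Therefore, FOLLOW(A) = {$, y, z}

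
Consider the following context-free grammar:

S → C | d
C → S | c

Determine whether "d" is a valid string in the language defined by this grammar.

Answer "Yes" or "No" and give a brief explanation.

Yes - a valid derivation exists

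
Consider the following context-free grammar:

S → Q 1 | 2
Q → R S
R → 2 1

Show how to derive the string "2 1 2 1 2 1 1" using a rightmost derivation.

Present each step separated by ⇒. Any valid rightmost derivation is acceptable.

S ⇒ Q 1 ⇒ R S 1 ⇒ R Q 1 1 ⇒ R R S 1 1 ⇒ R R 2 1 1 ⇒ R 2 1 2 1 1 ⇒ 2 1 2 1 2 1 1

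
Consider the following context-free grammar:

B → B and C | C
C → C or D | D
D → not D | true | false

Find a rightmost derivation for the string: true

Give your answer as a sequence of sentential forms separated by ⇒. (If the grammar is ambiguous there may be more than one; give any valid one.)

B ⇒ C ⇒ D ⇒ true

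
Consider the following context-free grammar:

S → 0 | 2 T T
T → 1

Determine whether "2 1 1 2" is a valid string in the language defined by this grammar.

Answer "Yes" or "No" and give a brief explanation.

No - no valid derivation exists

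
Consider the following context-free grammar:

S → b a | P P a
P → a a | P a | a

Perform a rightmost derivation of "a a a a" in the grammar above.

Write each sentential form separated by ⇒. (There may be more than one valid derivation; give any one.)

S ⇒ P P a ⇒ P a a a ⇒ a a a a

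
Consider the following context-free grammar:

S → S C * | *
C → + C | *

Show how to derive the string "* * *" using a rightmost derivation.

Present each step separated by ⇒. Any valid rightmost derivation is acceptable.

S ⇒ S C * ⇒ S * * ⇒ * * *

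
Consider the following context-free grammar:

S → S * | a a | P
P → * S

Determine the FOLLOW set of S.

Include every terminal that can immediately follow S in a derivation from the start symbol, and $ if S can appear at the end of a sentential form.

We compute FOLLOW(S) using the standard algorithm.
FOLLOW(S) starts with {$}.
FIRST(P) = {*}
FIRST(S) = {*, a}
FOLLOW(P) = {$, *}
FOLLOW(S) = {$, *}
Therefore, FOLLOW(S) = {$, *}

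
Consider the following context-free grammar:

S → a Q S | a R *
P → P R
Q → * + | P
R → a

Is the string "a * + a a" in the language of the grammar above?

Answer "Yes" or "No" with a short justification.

No - no valid derivation exists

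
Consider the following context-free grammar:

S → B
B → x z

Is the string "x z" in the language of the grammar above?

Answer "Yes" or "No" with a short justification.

Yes - a valid derivation exists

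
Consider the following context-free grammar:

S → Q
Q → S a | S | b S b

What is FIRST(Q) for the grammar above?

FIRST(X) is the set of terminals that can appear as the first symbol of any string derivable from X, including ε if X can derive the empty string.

We compute FIRST(Q) using the standard algorithm.
FIRST(Q) = {b}
FIRST(S) = {b}
Therefore, FIRST(Q) = {b}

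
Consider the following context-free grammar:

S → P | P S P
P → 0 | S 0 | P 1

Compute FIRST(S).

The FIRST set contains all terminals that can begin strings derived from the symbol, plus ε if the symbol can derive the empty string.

We compute FIRST(S) using the standard algorithm.
FIRST(P) = {0}
FIRST(S) = {0}
Therefore, FIRST(S) = {0}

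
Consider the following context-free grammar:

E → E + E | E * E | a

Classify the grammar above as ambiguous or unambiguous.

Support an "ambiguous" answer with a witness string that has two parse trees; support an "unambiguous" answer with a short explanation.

Ambiguous - the string 'a * a + a * a * a' has two distinct parse trees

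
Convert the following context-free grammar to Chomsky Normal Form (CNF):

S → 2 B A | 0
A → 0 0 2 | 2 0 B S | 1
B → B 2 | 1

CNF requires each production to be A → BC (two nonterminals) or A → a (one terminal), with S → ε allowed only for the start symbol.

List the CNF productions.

T2 → 2; S → 0; T0 → 0; A → 1; B → 1; S → T2 X0; X0 → B A; A → T0 X1; X1 → T0 T2; A → T2 X2; X2 → T0 X3; X3 → B S; B → B T2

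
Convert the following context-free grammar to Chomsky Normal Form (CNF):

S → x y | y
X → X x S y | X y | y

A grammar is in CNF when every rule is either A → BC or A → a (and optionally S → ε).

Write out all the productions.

TX → x; TY → y; S → y; X → y; S → TX TY; X → X X0; X0 → TX X1; X1 → S TY; X → X TY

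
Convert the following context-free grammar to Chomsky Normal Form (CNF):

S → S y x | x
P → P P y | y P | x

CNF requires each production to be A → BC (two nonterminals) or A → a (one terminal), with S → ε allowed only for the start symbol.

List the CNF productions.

TY → y; TX → x; S → x; P → x; S → S X0; X0 → TY TX; P → P X1; X1 → P TY; P → TY P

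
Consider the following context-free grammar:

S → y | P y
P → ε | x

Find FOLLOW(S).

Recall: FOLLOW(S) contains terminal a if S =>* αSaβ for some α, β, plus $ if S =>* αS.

We compute FOLLOW(S) using the standard algorithm.
FOLLOW(S) starts with {$}.
FIRST(P) = {x, ε}
FIRST(S) = {x, y}
FOLLOW(P) = {y}
FOLLOW(S) = {$}
Therefore, FOLLOW(S) = {$}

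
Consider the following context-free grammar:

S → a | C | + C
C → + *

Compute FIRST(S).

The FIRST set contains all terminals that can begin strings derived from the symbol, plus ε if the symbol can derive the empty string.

We compute FIRST(S) using the standard algorithm.
FIRST(C) = {+}
FIRST(S) = {+, a}
Therefore, FIRST(S) = {+, a}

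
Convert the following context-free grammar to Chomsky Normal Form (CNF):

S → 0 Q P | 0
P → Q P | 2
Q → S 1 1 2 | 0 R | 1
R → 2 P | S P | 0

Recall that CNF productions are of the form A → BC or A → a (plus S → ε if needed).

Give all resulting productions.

T0 → 0; S → 0; P → 2; T1 → 1; T2 → 2; Q → 1; R → 0; S → T0 X0; X0 → Q P; P → Q P; Q → S X1; X1 → T1 X2; X2 → T1 T2; Q → T0 R; R → T2 P; R → S P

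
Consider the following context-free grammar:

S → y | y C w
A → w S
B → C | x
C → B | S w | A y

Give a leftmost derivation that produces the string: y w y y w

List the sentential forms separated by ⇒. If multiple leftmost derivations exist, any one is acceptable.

S ⇒ y C w ⇒ y A y w ⇒ y w S y w ⇒ y w y y w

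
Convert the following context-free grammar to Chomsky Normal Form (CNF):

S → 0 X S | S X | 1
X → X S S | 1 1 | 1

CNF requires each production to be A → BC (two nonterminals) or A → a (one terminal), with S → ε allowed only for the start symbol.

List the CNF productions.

T0 → 0; S → 1; T1 → 1; X → 1; S → T0 X0; X0 → X S; S → S X; X → X X1; X1 → S S; X → T1 T1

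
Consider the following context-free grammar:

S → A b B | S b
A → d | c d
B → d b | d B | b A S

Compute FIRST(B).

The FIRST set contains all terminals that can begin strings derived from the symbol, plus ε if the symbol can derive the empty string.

We compute FIRST(B) using the standard algorithm.
FIRST(A) = {c, d}
FIRST(B) = {b, d}
FIRST(S) = {c, d}
Therefore, FIRST(B) = {b, d}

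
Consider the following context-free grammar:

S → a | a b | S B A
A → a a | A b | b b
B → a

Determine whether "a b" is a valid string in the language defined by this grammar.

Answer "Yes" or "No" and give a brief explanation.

Yes - a valid derivation exists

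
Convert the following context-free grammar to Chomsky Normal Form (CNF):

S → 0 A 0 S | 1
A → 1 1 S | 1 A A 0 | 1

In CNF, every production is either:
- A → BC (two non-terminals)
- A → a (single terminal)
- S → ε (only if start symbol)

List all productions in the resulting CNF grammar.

T0 → 0; S → 1; T1 → 1; A → 1; S → T0 X0; X0 → A X1; X1 → T0 S; A → T1 X2; X2 → T1 S; A → T1 X3; X3 → A X4; X4 → A T0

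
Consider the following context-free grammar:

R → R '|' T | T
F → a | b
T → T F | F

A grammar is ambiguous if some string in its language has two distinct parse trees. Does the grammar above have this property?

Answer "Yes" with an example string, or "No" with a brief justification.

No - the grammar is unambiguous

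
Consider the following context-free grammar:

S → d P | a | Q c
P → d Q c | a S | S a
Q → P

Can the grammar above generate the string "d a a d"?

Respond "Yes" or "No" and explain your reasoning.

No - no valid derivation exists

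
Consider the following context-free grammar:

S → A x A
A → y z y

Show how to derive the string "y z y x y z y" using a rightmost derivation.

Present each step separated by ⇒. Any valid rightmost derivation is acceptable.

S ⇒ A x A ⇒ A x y z y ⇒ y z y x y z y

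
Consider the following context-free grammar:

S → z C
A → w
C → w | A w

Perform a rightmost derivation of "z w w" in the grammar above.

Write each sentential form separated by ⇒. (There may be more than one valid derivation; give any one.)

S ⇒ z C ⇒ z A w ⇒ z w w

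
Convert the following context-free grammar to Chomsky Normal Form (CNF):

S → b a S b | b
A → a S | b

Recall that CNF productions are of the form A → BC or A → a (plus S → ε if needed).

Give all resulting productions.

TB → b; TA → a; S → b; A → b; S → TB X0; X0 → TA X1; X1 → S TB; A → TA S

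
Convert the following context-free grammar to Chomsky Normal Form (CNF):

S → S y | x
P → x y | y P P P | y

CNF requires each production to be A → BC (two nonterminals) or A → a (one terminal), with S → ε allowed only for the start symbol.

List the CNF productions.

TY → y; S → x; TX → x; P → y; S → S TY; P → TX TY; P → TY X0; X0 → P X1; X1 → P P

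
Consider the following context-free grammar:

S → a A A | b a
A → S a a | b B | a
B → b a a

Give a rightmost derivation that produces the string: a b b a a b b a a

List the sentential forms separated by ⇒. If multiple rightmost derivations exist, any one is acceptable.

S ⇒ a A A ⇒ a A b B ⇒ a A b b a a ⇒ a b B b b a a ⇒ a b b a a b b a a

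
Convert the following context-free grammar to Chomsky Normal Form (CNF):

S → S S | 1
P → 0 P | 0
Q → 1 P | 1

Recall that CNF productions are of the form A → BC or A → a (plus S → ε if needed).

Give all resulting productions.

S → 1; T0 → 0; P → 0; T1 → 1; Q → 1; S → S S; P → T0 P; Q → T1 P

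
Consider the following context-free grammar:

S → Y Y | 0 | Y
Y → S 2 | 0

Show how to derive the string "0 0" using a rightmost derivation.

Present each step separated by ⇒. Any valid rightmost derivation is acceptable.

S ⇒ Y Y ⇒ Y 0 ⇒ 0 0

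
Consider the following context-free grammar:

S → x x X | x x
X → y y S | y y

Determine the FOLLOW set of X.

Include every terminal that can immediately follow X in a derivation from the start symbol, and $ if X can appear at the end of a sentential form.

We compute FOLLOW(X) using the standard algorithm.
FOLLOW(S) starts with {$}.
FIRST(S) = {x}
FIRST(X) = {y}
FOLLOW(S) = {$}
FOLLOW(X) = {$}
Therefore, FOLLOW(X) = {$}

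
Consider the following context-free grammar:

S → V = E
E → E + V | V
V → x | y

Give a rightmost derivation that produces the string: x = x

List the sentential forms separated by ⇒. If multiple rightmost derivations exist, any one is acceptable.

S ⇒ V = E ⇒ V = V ⇒ V = x ⇒ x = x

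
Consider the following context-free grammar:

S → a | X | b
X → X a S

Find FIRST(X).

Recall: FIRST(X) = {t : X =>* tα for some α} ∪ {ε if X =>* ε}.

We compute FIRST(X) using the standard algorithm.
FIRST(S) = {a, b}
FIRST(X) = {}
Therefore, FIRST(X) = {}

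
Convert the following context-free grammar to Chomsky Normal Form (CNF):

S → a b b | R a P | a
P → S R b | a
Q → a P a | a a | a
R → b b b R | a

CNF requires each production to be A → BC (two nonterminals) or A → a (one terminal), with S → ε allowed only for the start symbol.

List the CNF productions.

TA → a; TB → b; S → a; P → a; Q → a; R → a; S → TA X0; X0 → TB TB; S → R X1; X1 → TA P; P → S X2; X2 → R TB; Q → TA X3; X3 → P TA; Q → TA TA; R → TB X4; X4 → TB X5; X5 → TB R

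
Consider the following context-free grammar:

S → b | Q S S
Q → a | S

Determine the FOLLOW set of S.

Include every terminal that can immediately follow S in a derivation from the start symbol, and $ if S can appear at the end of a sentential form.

We compute FOLLOW(S) using the standard algorithm.
FOLLOW(S) starts with {$}.
FIRST(Q) = {a, b}
FIRST(S) = {a, b}
FOLLOW(Q) = {a, b}
FOLLOW(S) = {$, a, b}
Therefore, FOLLOW(S) = {$, a, b}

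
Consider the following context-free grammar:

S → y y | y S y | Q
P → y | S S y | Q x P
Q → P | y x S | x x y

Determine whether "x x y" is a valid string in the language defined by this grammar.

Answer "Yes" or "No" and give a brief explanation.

Yes - a valid derivation exists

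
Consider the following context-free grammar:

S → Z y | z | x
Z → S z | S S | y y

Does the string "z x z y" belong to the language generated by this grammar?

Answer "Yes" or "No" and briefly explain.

No - no valid derivation exists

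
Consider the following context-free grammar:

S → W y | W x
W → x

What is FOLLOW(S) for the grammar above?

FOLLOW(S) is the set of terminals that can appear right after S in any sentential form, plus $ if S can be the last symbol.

We compute FOLLOW(S) using the standard algorithm.
FOLLOW(S) starts with {$}.
FIRST(S) = {x}
FIRST(W) = {x}
FOLLOW(S) = {$}
FOLLOW(W) = {x, y}
Therefore, FOLLOW(S) = {$}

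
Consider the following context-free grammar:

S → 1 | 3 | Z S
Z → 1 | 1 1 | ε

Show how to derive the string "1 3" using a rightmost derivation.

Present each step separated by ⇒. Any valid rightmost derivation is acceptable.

S ⇒ Z S ⇒ Z 3 ⇒ 1 3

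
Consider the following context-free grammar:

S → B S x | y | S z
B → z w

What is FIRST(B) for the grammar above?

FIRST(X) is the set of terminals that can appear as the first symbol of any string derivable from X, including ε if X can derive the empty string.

We compute FIRST(B) using the standard algorithm.
FIRST(B) = {z}
FIRST(S) = {y, z}
Therefore, FIRST(B) = {z}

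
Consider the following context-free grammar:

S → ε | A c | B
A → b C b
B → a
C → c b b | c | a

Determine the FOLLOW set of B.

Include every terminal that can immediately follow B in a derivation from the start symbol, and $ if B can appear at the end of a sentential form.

We compute FOLLOW(B) using the standard algorithm.
FOLLOW(S) starts with {$}.
FIRST(A) = {b}
FIRST(B) = {a}
FIRST(C) = {a, c}
FIRST(S) = {a, b, ε}
FOLLOW(A) = {c}
FOLLOW(B) = {$}
FOLLOW(C) = {b}
FOLLOW(S) = {$}
Therefore, FOLLOW(B) = {$}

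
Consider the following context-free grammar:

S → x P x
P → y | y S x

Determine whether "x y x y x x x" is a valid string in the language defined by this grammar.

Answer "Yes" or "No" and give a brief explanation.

Yes - a valid derivation exists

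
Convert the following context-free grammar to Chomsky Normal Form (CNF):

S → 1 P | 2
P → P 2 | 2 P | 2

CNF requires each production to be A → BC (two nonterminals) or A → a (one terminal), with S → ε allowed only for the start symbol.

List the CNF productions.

T1 → 1; S → 2; T2 → 2; P → 2; S → T1 P; P → P T2; P → T2 P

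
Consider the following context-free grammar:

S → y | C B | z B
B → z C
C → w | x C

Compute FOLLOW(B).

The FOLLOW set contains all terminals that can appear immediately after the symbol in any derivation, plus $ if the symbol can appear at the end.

We compute FOLLOW(B) using the standard algorithm.
FOLLOW(S) starts with {$}.
FIRST(B) = {z}
FIRST(C) = {w, x}
FIRST(S) = {w, x, y, z}
FOLLOW(B) = {$}
FOLLOW(C) = {$, z}
FOLLOW(S) = {$}
Therefore, FOLLOW(B) = {$}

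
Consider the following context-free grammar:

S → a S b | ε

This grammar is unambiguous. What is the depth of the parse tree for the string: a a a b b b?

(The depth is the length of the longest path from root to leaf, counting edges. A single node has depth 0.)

4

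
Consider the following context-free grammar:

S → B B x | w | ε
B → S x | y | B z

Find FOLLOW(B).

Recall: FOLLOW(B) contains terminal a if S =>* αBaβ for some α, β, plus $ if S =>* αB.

We compute FOLLOW(B) using the standard algorithm.
FOLLOW(S) starts with {$}.
FIRST(B) = {w, x, y}
FIRST(S) = {w, x, y, ε}
FOLLOW(B) = {w, x, y, z}
FOLLOW(S) = {$, x}
Therefore, FOLLOW(B) = {w, x, y, z}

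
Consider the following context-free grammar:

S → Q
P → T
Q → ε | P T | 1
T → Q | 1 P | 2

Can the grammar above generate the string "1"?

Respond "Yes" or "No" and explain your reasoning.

Yes - a valid derivation exists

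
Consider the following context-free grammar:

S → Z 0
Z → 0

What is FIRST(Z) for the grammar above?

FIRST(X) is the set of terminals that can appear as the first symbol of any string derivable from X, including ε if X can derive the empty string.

We compute FIRST(Z) using the standard algorithm.
FIRST(S) = {0}
FIRST(Z) = {0}
Therefore, FIRST(Z) = {0}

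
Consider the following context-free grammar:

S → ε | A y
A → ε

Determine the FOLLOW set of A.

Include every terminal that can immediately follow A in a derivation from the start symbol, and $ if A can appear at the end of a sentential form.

We compute FOLLOW(A) using the standard algorithm.
FOLLOW(S) starts with {$}.
FIRST(A) = {ε}
FIRST(S) = {y, ε}
FOLLOW(A) = {y}
FOLLOW(S) = {$}
Therefore, FOLLOW(A) = {y}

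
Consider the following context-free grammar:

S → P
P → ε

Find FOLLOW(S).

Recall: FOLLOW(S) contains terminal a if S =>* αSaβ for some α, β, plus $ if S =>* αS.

We compute FOLLOW(S) using the standard algorithm.
FOLLOW(S) starts with {$}.
FIRST(P) = {ε}
FIRST(S) = {ε}
FOLLOW(P) = {$}
FOLLOW(S) = {$}
Therefore, FOLLOW(S) = {$}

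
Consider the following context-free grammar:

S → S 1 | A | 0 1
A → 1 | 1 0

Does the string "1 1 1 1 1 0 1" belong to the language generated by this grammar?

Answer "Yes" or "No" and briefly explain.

No - no valid derivation exists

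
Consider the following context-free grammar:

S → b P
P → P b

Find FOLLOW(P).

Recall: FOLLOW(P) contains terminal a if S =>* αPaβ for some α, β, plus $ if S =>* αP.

We compute FOLLOW(P) using the standard algorithm.
FOLLOW(S) starts with {$}.
FIRST(P) = {}
FIRST(S) = {b}
FOLLOW(P) = {$, b}
FOLLOW(S) = {$}
Therefore, FOLLOW(P) = {$, b}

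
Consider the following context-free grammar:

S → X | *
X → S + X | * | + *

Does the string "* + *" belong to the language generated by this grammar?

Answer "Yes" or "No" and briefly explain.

Yes - a valid derivation exists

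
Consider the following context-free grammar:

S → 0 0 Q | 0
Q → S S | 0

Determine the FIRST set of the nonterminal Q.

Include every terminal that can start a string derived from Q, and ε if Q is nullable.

We compute FIRST(Q) using the standard algorithm.
FIRST(Q) = {0}
FIRST(S) = {0}
Therefore, FIRST(Q) = {0}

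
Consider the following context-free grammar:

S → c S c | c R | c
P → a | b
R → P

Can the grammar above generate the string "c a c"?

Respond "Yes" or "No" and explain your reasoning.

No - no valid derivation exists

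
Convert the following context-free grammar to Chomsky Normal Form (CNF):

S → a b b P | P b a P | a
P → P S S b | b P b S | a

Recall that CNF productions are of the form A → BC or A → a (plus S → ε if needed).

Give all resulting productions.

TA → a; TB → b; S → a; P → a; S → TA X0; X0 → TB X1; X1 → TB P; S → P X2; X2 → TB X3; X3 → TA P; P → P X4; X4 → S X5; X5 → S TB; P → TB X6; X6 → P X7; X7 → TB S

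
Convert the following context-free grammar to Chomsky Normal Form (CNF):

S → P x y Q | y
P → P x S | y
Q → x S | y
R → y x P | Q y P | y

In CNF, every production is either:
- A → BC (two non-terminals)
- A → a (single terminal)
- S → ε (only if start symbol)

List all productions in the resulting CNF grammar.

TX → x; TY → y; S → y; P → y; Q → y; R → y; S → P X0; X0 → TX X1; X1 → TY Q; P → P X2; X2 → TX S; Q → TX S; R → TY X3; X3 → TX P; R → Q X4; X4 → TY P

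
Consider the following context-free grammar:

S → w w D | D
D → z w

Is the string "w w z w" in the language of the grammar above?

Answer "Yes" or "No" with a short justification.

Yes - a valid derivation exists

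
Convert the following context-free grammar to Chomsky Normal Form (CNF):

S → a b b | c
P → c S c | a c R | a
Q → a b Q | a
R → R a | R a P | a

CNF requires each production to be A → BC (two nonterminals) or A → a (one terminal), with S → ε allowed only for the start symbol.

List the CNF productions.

TA → a; TB → b; S → c; TC → c; P → a; Q → a; R → a; S → TA X0; X0 → TB TB; P → TC X1; X1 → S TC; P → TA X2; X2 → TC R; Q → TA X3; X3 → TB Q; R → R TA; R → R X4; X4 → TA P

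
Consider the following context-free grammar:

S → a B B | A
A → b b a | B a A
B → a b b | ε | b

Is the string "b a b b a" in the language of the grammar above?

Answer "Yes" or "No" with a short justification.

Yes - a valid derivation exists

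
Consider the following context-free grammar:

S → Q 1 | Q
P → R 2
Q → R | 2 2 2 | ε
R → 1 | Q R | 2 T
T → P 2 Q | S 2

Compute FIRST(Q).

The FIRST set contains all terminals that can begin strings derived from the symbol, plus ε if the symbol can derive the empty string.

We compute FIRST(Q) using the standard algorithm.
FIRST(P) = {1, 2}
FIRST(Q) = {1, 2, ε}
FIRST(R) = {1, 2}
FIRST(S) = {1, 2, ε}
FIRST(T) = {1, 2}
Therefore, FIRST(Q) = {1, 2, ε}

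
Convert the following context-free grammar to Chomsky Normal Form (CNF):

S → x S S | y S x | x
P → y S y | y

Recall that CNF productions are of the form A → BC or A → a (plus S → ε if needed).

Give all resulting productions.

TX → x; TY → y; S → x; P → y; S → TX X0; X0 → S S; S → TY X1; X1 → S TX; P → TY X2; X2 → S TY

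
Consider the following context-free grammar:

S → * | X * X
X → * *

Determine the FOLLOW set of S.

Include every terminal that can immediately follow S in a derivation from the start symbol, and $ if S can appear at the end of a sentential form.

We compute FOLLOW(S) using the standard algorithm.
FOLLOW(S) starts with {$}.
FIRST(S) = {*}
FIRST(X) = {*}
FOLLOW(S) = {$}
FOLLOW(X) = {$, *}
Therefore, FOLLOW(S) = {$}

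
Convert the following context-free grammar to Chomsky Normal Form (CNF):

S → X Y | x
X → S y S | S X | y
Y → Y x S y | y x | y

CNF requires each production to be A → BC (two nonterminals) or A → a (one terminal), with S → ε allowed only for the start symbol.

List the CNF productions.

S → x; TY → y; X → y; TX → x; Y → y; S → X Y; X → S X0; X0 → TY S; X → S X; Y → Y X1; X1 → TX X2; X2 → S TY; Y → TY TX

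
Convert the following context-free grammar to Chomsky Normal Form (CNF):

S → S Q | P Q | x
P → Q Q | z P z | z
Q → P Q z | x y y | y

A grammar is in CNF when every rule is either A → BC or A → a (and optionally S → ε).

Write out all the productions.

S → x; TZ → z; P → z; TX → x; TY → y; Q → y; S → S Q; S → P Q; P → Q Q; P → TZ X0; X0 → P TZ; Q → P X1; X1 → Q TZ; Q → TX X2; X2 → TY TY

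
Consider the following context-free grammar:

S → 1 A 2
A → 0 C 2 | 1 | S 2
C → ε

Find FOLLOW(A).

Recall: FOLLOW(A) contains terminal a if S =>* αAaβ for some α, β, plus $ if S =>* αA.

We compute FOLLOW(A) using the standard algorithm.
FOLLOW(S) starts with {$}.
FIRST(A) = {0, 1}
FIRST(C) = {ε}
FIRST(S) = {1}
FOLLOW(A) = {2}
FOLLOW(C) = {2}
FOLLOW(S) = {$, 2}
Therefore, FOLLOW(A) = {2}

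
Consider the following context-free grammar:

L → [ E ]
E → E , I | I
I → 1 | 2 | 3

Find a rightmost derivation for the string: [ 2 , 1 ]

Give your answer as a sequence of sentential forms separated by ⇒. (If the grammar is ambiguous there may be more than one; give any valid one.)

L ⇒ [ E ] ⇒ [ E , I ] ⇒ [ E , 1 ] ⇒ [ I , 1 ] ⇒ [ 2 , 1 ]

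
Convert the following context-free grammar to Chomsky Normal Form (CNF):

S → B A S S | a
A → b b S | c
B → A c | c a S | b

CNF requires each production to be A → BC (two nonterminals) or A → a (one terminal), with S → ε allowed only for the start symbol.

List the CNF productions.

S → a; TB → b; A → c; TC → c; TA → a; B → b; S → B X0; X0 → A X1; X1 → S S; A → TB X2; X2 → TB S; B → A TC; B → TC X3; X3 → TA S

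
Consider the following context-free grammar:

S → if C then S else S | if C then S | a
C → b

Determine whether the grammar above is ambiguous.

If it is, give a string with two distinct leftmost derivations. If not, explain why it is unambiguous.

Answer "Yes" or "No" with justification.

Yes - the string 'if b then if b then a else a' has two distinct leftmost derivations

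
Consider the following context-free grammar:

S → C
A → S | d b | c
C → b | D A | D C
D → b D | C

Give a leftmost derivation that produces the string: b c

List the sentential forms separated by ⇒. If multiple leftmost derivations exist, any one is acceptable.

S ⇒ C ⇒ D A ⇒ C A ⇒ b A ⇒ b c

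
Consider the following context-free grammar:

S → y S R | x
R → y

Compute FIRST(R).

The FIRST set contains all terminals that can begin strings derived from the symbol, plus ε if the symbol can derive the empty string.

We compute FIRST(R) using the standard algorithm.
FIRST(R) = {y}
FIRST(S) = {x, y}
Therefore, FIRST(R) = {y}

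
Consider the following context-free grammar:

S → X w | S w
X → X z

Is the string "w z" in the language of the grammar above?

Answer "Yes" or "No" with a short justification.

No - no valid derivation exists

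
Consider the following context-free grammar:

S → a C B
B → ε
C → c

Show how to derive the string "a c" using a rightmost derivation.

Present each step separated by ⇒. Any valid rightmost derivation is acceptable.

S ⇒ a C B ⇒ a C ⇒ a c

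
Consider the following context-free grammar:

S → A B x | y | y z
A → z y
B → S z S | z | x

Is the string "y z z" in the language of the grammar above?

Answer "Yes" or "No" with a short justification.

No - no valid derivation exists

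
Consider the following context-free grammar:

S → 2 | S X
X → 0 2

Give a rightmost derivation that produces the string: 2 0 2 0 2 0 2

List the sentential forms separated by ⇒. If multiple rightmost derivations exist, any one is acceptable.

S ⇒ S X ⇒ S 0 2 ⇒ S X 0 2 ⇒ S 0 2 0 2 ⇒ S X 0 2 0 2 ⇒ S 0 2 0 2 0 2 ⇒ 2 0 2 0 2 0 2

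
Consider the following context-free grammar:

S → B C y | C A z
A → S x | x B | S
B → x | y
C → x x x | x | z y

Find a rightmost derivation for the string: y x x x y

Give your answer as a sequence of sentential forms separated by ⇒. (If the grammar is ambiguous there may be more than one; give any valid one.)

S ⇒ B C y ⇒ B x x x y ⇒ y x x x y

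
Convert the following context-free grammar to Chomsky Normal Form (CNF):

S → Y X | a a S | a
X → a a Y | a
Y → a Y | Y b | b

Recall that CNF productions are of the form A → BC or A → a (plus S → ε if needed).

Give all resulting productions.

TA → a; S → a; X → a; TB → b; Y → b; S → Y X; S → TA X0; X0 → TA S; X → TA X1; X1 → TA Y; Y → TA Y; Y → Y TB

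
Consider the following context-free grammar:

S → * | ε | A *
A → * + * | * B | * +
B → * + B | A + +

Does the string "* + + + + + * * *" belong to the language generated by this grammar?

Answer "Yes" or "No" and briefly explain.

No - no valid derivation exists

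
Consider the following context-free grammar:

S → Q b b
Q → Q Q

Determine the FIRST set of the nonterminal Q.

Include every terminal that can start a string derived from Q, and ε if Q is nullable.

We compute FIRST(Q) using the standard algorithm.
FIRST(Q) = {}
FIRST(S) = {}
Therefore, FIRST(Q) = {}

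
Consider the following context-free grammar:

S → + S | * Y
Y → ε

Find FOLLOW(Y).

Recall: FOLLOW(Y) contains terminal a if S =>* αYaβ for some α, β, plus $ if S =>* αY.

We compute FOLLOW(Y) using the standard algorithm.
FOLLOW(S) starts with {$}.
FIRST(S) = {*, +}
FIRST(Y) = {ε}
FOLLOW(S) = {$}
FOLLOW(Y) = {$}
Therefore, FOLLOW(Y) = {$}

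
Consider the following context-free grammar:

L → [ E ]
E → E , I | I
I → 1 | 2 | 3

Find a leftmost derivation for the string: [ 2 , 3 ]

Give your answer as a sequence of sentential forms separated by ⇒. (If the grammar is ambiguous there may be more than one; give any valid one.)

L ⇒ [ E ] ⇒ [ E , I ] ⇒ [ I , I ] ⇒ [ 2 , I ] ⇒ [ 2 , 3 ]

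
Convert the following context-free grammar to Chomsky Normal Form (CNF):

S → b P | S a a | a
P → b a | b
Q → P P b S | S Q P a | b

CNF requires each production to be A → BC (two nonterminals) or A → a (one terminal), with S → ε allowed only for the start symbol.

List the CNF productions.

TB → b; TA → a; S → a; P → b; Q → b; S → TB P; S → S X0; X0 → TA TA; P → TB TA; Q → P X1; X1 → P X2; X2 → TB S; Q → S X3; X3 → Q X4; X4 → P TA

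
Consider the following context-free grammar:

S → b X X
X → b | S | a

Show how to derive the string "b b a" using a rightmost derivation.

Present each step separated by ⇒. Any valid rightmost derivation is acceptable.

S ⇒ b X X ⇒ b X a ⇒ b b a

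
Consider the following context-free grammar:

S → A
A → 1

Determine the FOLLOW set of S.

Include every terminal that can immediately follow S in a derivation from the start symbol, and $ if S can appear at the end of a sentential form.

We compute FOLLOW(S) using the standard algorithm.
FOLLOW(S) starts with {$}.
FIRST(A) = {1}
FIRST(S) = {1}
FOLLOW(A) = {$}
FOLLOW(S) = {$}
Therefore, FOLLOW(S) = {$}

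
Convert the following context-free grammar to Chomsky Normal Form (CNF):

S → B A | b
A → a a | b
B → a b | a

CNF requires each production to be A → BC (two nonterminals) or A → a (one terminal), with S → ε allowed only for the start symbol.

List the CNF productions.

S → b; TA → a; A → b; TB → b; B → a; S → B A; A → TA TA; B → TA TB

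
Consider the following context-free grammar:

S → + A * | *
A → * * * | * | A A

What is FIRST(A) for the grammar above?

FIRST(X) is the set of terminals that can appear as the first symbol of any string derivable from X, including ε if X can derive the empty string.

We compute FIRST(A) using the standard algorithm.
FIRST(A) = {*}
FIRST(S) = {*, +}
Therefore, FIRST(A) = {*}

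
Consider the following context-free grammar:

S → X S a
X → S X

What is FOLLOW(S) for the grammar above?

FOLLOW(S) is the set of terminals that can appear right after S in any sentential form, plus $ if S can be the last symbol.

We compute FOLLOW(S) using the standard algorithm.
FOLLOW(S) starts with {$}.
FIRST(S) = {}
FIRST(X) = {}
FOLLOW(S) = {$, a}
FOLLOW(X) = {}
Therefore, FOLLOW(S) = {$, a}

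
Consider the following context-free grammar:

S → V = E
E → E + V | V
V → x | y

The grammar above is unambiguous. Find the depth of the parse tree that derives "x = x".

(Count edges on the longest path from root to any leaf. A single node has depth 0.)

3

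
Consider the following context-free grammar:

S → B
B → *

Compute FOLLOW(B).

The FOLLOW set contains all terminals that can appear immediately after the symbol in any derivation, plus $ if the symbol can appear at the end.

We compute FOLLOW(B) using the standard algorithm.
FOLLOW(S) starts with {$}.
FIRST(B) = {*}
FIRST(S) = {*}
FOLLOW(B) = {$}
FOLLOW(S) = {$}
Therefore, FOLLOW(B) = {$}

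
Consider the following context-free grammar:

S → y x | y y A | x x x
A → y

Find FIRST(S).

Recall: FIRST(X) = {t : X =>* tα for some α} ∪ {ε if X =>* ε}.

We compute FIRST(S) using the standard algorithm.
FIRST(A) = {y}
FIRST(S) = {x, y}
Therefore, FIRST(S) = {x, y}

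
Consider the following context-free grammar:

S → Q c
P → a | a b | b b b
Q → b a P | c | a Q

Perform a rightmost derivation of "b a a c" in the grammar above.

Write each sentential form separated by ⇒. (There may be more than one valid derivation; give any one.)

S ⇒ Q c ⇒ b a P c ⇒ b a a c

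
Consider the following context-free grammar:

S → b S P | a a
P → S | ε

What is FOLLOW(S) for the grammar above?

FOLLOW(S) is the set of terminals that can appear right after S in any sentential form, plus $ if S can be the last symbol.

We compute FOLLOW(S) using the standard algorithm.
FOLLOW(S) starts with {$}.
FIRST(P) = {a, b, ε}
FIRST(S) = {a, b}
FOLLOW(P) = {$, a, b}
FOLLOW(S) = {$, a, b}
Therefore, FOLLOW(S) = {$, a, b}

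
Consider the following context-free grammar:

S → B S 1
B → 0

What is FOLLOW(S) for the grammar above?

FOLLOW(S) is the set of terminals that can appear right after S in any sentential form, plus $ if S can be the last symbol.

We compute FOLLOW(S) using the standard algorithm.
FOLLOW(S) starts with {$}.
FIRST(B) = {0}
FIRST(S) = {0}
FOLLOW(B) = {0}
FOLLOW(S) = {$, 1}
Therefore, FOLLOW(S) = {$, 1}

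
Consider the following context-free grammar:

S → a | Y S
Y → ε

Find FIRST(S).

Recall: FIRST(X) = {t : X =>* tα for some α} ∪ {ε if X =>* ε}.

We compute FIRST(S) using the standard algorithm.
FIRST(S) = {a}
FIRST(Y) = {ε}
Therefore, FIRST(S) = {a}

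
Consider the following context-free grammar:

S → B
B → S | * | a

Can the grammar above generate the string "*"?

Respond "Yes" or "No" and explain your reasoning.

Yes - a valid derivation exists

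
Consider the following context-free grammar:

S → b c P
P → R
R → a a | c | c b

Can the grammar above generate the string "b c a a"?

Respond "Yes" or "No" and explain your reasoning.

Yes - a valid derivation exists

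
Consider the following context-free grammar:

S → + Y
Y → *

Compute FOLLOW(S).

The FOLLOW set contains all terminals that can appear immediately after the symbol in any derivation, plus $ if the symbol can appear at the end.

We compute FOLLOW(S) using the standard algorithm.
FOLLOW(S) starts with {$}.
FIRST(S) = {+}
FIRST(Y) = {*}
FOLLOW(S) = {$}
FOLLOW(Y) = {$}
Therefore, FOLLOW(S) = {$}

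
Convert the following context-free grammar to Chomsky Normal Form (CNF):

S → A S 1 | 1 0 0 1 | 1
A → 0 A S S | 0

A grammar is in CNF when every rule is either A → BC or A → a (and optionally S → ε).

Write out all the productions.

T1 → 1; T0 → 0; S → 1; A → 0; S → A X0; X0 → S T1; S → T1 X1; X1 → T0 X2; X2 → T0 T1; A → T0 X3; X3 → A X4; X4 → S S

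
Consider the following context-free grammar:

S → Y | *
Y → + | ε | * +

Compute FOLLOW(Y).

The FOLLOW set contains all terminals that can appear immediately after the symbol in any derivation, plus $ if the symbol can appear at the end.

We compute FOLLOW(Y) using the standard algorithm.
FOLLOW(S) starts with {$}.
FIRST(S) = {*, +, ε}
FIRST(Y) = {*, +, ε}
FOLLOW(S) = {$}
FOLLOW(Y) = {$}
Therefore, FOLLOW(Y) = {$}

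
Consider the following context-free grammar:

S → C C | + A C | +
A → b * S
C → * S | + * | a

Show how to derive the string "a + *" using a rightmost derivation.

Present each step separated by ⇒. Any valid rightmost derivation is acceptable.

S ⇒ C C ⇒ C + * ⇒ a + *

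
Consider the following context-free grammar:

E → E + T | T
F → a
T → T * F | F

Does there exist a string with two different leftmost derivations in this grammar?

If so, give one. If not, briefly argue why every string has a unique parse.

No - every string in the language has a unique leftmost derivation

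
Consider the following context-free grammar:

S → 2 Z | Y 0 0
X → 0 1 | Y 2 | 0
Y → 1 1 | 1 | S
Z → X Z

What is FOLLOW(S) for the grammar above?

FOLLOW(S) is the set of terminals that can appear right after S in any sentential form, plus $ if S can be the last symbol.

We compute FOLLOW(S) using the standard algorithm.
FOLLOW(S) starts with {$}.
FIRST(S) = {1, 2}
FIRST(X) = {0, 1, 2}
FIRST(Y) = {1, 2}
FIRST(Z) = {0, 1, 2}
FOLLOW(S) = {$, 0, 2}
FOLLOW(X) = {0, 1, 2}
FOLLOW(Y) = {0, 2}
FOLLOW(Z) = {$, 0, 2}
Therefore, FOLLOW(S) = {$, 0, 2}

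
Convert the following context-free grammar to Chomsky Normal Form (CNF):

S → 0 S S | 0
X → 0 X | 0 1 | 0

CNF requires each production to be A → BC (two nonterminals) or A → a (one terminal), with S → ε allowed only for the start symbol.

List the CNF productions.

T0 → 0; S → 0; T1 → 1; X → 0; S → T0 X0; X0 → S S; X → T0 X; X → T0 T1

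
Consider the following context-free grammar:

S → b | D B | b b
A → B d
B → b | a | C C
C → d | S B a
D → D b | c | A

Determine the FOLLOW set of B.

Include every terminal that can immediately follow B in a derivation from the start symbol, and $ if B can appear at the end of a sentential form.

We compute FOLLOW(B) using the standard algorithm.
FOLLOW(S) starts with {$}.
FIRST(A) = {a, b, c, d}
FIRST(B) = {a, b, c, d}
FIRST(C) = {a, b, c, d}
FIRST(D) = {a, b, c, d}
FIRST(S) = {a, b, c, d}
FOLLOW(A) = {a, b, c, d}
FOLLOW(B) = {$, a, b, c, d}
FOLLOW(C) = {$, a, b, c, d}
FOLLOW(D) = {a, b, c, d}
FOLLOW(S) = {$, a, b, c, d}
Therefore, FOLLOW(B) = {$, a, b, c, d}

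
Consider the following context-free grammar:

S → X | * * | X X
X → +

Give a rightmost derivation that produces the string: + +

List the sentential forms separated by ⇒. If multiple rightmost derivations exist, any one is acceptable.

S ⇒ X X ⇒ X + ⇒ + +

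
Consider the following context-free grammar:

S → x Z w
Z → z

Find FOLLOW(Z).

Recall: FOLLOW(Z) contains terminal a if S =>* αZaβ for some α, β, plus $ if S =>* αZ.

We compute FOLLOW(Z) using the standard algorithm.
FOLLOW(S) starts with {$}.
FIRST(S) = {x}
FIRST(Z) = {z}
FOLLOW(S) = {$}
FOLLOW(Z) = {w}
Therefore, FOLLOW(Z) = {w}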